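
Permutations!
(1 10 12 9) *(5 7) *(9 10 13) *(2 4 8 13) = (1 2 4 8 13 9)(5 7)(10 12) = [0, 2, 4, 3, 8, 7, 6, 5, 13, 1, 12, 11, 10, 9]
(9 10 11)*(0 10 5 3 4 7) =(0 10 11 9 5 3 4 7) =[10, 1, 2, 4, 7, 3, 6, 0, 8, 5, 11, 9]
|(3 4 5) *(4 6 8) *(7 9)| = |(3 6 8 4 5)(7 9)| = 10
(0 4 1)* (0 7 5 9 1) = (0 4)(1 7 5 9) = [4, 7, 2, 3, 0, 9, 6, 5, 8, 1]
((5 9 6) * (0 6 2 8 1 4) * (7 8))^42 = (0 8 9)(1 2 6)(4 7 5) = [8, 2, 6, 3, 7, 4, 1, 5, 9, 0]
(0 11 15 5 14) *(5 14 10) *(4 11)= (0 4 11 15 14)(5 10)= [4, 1, 2, 3, 11, 10, 6, 7, 8, 9, 5, 15, 12, 13, 0, 14]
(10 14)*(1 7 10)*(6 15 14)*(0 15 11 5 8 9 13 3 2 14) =[15, 7, 14, 2, 4, 8, 11, 10, 9, 13, 6, 5, 12, 3, 1, 0] =(0 15)(1 7 10 6 11 5 8 9 13 3 2 14)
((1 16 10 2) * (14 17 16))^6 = (17) = [0, 1, 2, 3, 4, 5, 6, 7, 8, 9, 10, 11, 12, 13, 14, 15, 16, 17]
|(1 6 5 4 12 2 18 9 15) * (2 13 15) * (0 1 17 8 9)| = |(0 1 6 5 4 12 13 15 17 8 9 2 18)| = 13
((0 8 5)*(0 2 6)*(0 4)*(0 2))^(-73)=[5, 1, 4, 3, 6, 8, 2, 7, 0]=(0 5 8)(2 4 6)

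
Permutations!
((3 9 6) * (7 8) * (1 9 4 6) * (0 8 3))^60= (9)= [0, 1, 2, 3, 4, 5, 6, 7, 8, 9]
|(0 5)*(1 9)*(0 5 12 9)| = 4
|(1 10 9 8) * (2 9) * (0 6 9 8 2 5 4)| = |(0 6 9 2 8 1 10 5 4)| = 9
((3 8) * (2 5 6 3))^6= (2 5 6 3 8)= [0, 1, 5, 8, 4, 6, 3, 7, 2]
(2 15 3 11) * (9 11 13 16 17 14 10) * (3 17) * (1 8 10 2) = (1 8 10 9 11)(2 15 17 14)(3 13 16) = [0, 8, 15, 13, 4, 5, 6, 7, 10, 11, 9, 1, 12, 16, 2, 17, 3, 14]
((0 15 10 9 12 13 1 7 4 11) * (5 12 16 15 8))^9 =(9 16 15 10) =[0, 1, 2, 3, 4, 5, 6, 7, 8, 16, 9, 11, 12, 13, 14, 10, 15]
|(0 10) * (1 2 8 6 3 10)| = 7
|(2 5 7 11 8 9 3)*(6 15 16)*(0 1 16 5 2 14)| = |(0 1 16 6 15 5 7 11 8 9 3 14)| = 12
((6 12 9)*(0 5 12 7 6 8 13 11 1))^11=(0 9 11 5 8 1 12 13)(6 7)=[9, 12, 2, 3, 4, 8, 7, 6, 1, 11, 10, 5, 13, 0]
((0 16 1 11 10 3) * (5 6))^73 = (0 16 1 11 10 3)(5 6) = [16, 11, 2, 0, 4, 6, 5, 7, 8, 9, 3, 10, 12, 13, 14, 15, 1]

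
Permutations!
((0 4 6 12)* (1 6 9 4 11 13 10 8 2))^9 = (13)(4 9) = [0, 1, 2, 3, 9, 5, 6, 7, 8, 4, 10, 11, 12, 13]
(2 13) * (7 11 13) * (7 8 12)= (2 8 12 7 11 13)= [0, 1, 8, 3, 4, 5, 6, 11, 12, 9, 10, 13, 7, 2]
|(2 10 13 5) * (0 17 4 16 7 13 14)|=|(0 17 4 16 7 13 5 2 10 14)|=10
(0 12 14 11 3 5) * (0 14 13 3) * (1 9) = (0 12 13 3 5 14 11)(1 9) = [12, 9, 2, 5, 4, 14, 6, 7, 8, 1, 10, 0, 13, 3, 11]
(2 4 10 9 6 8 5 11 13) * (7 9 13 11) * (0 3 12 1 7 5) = [3, 7, 4, 12, 10, 5, 8, 9, 0, 6, 13, 11, 1, 2] = (0 3 12 1 7 9 6 8)(2 4 10 13)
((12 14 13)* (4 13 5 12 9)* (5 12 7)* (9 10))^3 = (4 9 10 13)(5 7)(12 14) = [0, 1, 2, 3, 9, 7, 6, 5, 8, 10, 13, 11, 14, 4, 12]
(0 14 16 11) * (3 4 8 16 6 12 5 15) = (0 14 6 12 5 15 3 4 8 16 11) = [14, 1, 2, 4, 8, 15, 12, 7, 16, 9, 10, 0, 5, 13, 6, 3, 11]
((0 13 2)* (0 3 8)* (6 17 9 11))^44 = (17)(0 8 3 2 13) = [8, 1, 13, 2, 4, 5, 6, 7, 3, 9, 10, 11, 12, 0, 14, 15, 16, 17]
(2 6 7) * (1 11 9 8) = (1 11 9 8)(2 6 7) = [0, 11, 6, 3, 4, 5, 7, 2, 1, 8, 10, 9]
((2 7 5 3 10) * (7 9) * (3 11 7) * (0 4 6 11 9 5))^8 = (0 11 4 7 6)(2 3 5 10 9) = [11, 1, 3, 5, 7, 10, 0, 6, 8, 2, 9, 4]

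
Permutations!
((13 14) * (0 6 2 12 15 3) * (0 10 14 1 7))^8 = (0 13 3 2 7 14 15 6 1 10 12) = [13, 10, 7, 2, 4, 5, 1, 14, 8, 9, 12, 11, 0, 3, 15, 6]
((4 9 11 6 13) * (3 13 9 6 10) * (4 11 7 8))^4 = (13)(4 8 7 9 6) = [0, 1, 2, 3, 8, 5, 4, 9, 7, 6, 10, 11, 12, 13]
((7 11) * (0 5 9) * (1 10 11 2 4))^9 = [0, 7, 10, 3, 11, 5, 6, 1, 8, 9, 2, 4] = (1 7)(2 10)(4 11)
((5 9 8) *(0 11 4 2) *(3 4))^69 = (0 2 4 3 11) = [2, 1, 4, 11, 3, 5, 6, 7, 8, 9, 10, 0]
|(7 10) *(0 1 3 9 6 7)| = 7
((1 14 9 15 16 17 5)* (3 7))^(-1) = (1 5 17 16 15 9 14)(3 7) = [0, 5, 2, 7, 4, 17, 6, 3, 8, 14, 10, 11, 12, 13, 1, 9, 15, 16]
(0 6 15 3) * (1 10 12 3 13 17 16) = (0 6 15 13 17 16 1 10 12 3) = [6, 10, 2, 0, 4, 5, 15, 7, 8, 9, 12, 11, 3, 17, 14, 13, 1, 16]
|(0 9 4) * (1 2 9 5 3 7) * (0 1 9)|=|(0 5 3 7 9 4 1 2)|=8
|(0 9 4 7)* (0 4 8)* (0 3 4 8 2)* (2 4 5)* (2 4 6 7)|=9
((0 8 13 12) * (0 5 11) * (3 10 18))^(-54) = (18) = [0, 1, 2, 3, 4, 5, 6, 7, 8, 9, 10, 11, 12, 13, 14, 15, 16, 17, 18]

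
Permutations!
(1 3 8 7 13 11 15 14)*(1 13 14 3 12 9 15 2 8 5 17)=[0, 12, 8, 5, 4, 17, 6, 14, 7, 15, 10, 2, 9, 11, 13, 3, 16, 1]=(1 12 9 15 3 5 17)(2 8 7 14 13 11)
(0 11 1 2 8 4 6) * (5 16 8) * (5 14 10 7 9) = (0 11 1 2 14 10 7 9 5 16 8 4 6) = [11, 2, 14, 3, 6, 16, 0, 9, 4, 5, 7, 1, 12, 13, 10, 15, 8]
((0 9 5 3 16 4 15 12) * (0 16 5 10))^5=(0 10 9)(3 5)(4 15 12 16)=[10, 1, 2, 5, 15, 3, 6, 7, 8, 0, 9, 11, 16, 13, 14, 12, 4]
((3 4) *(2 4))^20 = (2 3 4) = [0, 1, 3, 4, 2]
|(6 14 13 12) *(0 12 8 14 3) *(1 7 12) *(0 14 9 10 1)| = |(1 7 12 6 3 14 13 8 9 10)| = 10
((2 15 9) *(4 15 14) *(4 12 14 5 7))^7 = [0, 1, 5, 3, 15, 7, 6, 4, 8, 2, 10, 11, 14, 13, 12, 9] = (2 5 7 4 15 9)(12 14)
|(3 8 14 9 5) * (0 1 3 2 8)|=|(0 1 3)(2 8 14 9 5)|=15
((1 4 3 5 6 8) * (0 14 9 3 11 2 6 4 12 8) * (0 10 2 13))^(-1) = (0 13 11 4 5 3 9 14)(1 8 12)(2 10 6) = [13, 8, 10, 9, 5, 3, 2, 7, 12, 14, 6, 4, 1, 11, 0]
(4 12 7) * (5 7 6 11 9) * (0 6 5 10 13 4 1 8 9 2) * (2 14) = (0 6 11 14 2)(1 8 9 10 13 4 12 5 7) = [6, 8, 0, 3, 12, 7, 11, 1, 9, 10, 13, 14, 5, 4, 2]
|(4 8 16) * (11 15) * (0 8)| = |(0 8 16 4)(11 15)| = 4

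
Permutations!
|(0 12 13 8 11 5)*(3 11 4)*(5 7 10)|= 10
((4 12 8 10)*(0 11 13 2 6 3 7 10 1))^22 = (0 8 4 7 6 13)(1 12 10 3 2 11) = [8, 12, 11, 2, 7, 5, 13, 6, 4, 9, 3, 1, 10, 0]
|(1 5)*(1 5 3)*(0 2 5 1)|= |(0 2 5 1 3)|= 5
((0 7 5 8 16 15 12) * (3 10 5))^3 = (0 10 16)(3 8 12)(5 15 7) = [10, 1, 2, 8, 4, 15, 6, 5, 12, 9, 16, 11, 3, 13, 14, 7, 0]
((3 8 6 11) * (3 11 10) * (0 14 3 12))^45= (0 8 12 3 10 14 6)= [8, 1, 2, 10, 4, 5, 0, 7, 12, 9, 14, 11, 3, 13, 6]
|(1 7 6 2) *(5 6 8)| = |(1 7 8 5 6 2)| = 6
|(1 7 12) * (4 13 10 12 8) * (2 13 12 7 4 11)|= |(1 4 12)(2 13 10 7 8 11)|= 6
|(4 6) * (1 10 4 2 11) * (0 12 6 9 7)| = 10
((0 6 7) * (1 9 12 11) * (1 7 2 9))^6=(0 7 11 12 9 2 6)=[7, 1, 6, 3, 4, 5, 0, 11, 8, 2, 10, 12, 9]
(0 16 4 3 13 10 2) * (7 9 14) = (0 16 4 3 13 10 2)(7 9 14) = [16, 1, 0, 13, 3, 5, 6, 9, 8, 14, 2, 11, 12, 10, 7, 15, 4]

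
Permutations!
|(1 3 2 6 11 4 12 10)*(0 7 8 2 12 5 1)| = 12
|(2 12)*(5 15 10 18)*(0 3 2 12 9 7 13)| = |(0 3 2 9 7 13)(5 15 10 18)| = 12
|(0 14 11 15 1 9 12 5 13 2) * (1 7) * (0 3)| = |(0 14 11 15 7 1 9 12 5 13 2 3)| = 12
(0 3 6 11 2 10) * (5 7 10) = (0 3 6 11 2 5 7 10) = [3, 1, 5, 6, 4, 7, 11, 10, 8, 9, 0, 2]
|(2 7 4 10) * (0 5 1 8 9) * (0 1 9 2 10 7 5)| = |(10)(1 8 2 5 9)(4 7)| = 10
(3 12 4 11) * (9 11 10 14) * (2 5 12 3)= (2 5 12 4 10 14 9 11)= [0, 1, 5, 3, 10, 12, 6, 7, 8, 11, 14, 2, 4, 13, 9]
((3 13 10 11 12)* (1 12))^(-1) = (1 11 10 13 3 12) = [0, 11, 2, 12, 4, 5, 6, 7, 8, 9, 13, 10, 1, 3]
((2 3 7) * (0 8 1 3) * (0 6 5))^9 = (0 8 1 3 7 2 6 5) = [8, 3, 6, 7, 4, 0, 5, 2, 1]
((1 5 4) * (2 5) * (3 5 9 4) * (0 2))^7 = (0 9 1 2 4)(3 5) = [9, 2, 4, 5, 0, 3, 6, 7, 8, 1]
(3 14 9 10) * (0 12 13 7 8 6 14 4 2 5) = (0 12 13 7 8 6 14 9 10 3 4 2 5) = [12, 1, 5, 4, 2, 0, 14, 8, 6, 10, 3, 11, 13, 7, 9]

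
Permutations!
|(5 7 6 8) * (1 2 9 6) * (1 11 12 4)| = |(1 2 9 6 8 5 7 11 12 4)| = 10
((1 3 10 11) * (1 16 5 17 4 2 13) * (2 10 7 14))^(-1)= (1 13 2 14 7 3)(4 17 5 16 11 10)= [0, 13, 14, 1, 17, 16, 6, 3, 8, 9, 4, 10, 12, 2, 7, 15, 11, 5]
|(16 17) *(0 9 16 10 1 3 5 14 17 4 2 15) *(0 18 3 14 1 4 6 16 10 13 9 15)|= 26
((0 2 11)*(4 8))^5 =(0 11 2)(4 8) =[11, 1, 0, 3, 8, 5, 6, 7, 4, 9, 10, 2]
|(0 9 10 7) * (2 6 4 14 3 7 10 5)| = 9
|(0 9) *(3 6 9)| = 4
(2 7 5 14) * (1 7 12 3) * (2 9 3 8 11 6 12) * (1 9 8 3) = (1 7 5 14 8 11 6 12 3 9) = [0, 7, 2, 9, 4, 14, 12, 5, 11, 1, 10, 6, 3, 13, 8]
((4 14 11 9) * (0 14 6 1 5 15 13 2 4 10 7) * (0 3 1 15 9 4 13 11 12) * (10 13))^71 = (0 12 14)(1 3 7 10 2 13 9 5)(4 11 15 6) = [12, 3, 13, 7, 11, 1, 4, 10, 8, 5, 2, 15, 14, 9, 0, 6]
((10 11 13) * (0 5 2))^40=(0 5 2)(10 11 13)=[5, 1, 0, 3, 4, 2, 6, 7, 8, 9, 11, 13, 12, 10]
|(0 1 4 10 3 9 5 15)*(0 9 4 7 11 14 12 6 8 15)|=|(0 1 7 11 14 12 6 8 15 9 5)(3 4 10)|=33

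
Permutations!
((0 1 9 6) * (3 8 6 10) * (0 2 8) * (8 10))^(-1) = (0 3 10 2 6 8 9 1) = [3, 0, 6, 10, 4, 5, 8, 7, 9, 1, 2]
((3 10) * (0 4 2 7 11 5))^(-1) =(0 5 11 7 2 4)(3 10) =[5, 1, 4, 10, 0, 11, 6, 2, 8, 9, 3, 7]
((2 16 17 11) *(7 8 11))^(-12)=[0, 1, 2, 3, 4, 5, 6, 7, 8, 9, 10, 11, 12, 13, 14, 15, 16, 17]=(17)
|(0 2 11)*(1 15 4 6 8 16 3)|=|(0 2 11)(1 15 4 6 8 16 3)|=21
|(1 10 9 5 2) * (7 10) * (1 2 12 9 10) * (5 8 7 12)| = 5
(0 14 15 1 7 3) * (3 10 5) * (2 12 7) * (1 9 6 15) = (0 14 1 2 12 7 10 5 3)(6 15 9) = [14, 2, 12, 0, 4, 3, 15, 10, 8, 6, 5, 11, 7, 13, 1, 9]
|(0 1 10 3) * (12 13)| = 4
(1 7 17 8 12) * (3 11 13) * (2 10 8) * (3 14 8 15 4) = (1 7 17 2 10 15 4 3 11 13 14 8 12) = [0, 7, 10, 11, 3, 5, 6, 17, 12, 9, 15, 13, 1, 14, 8, 4, 16, 2]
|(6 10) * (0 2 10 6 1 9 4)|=|(0 2 10 1 9 4)|=6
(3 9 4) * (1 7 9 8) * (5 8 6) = [0, 7, 2, 6, 3, 8, 5, 9, 1, 4] = (1 7 9 4 3 6 5 8)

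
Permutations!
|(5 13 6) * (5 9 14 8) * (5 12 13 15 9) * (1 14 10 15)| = 21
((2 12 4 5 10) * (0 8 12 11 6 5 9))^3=(0 4 8 9 12)(2 5 11 10 6)=[4, 1, 5, 3, 8, 11, 2, 7, 9, 12, 6, 10, 0]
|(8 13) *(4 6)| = 2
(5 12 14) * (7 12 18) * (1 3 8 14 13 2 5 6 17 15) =(1 3 8 14 6 17 15)(2 5 18 7 12 13) =[0, 3, 5, 8, 4, 18, 17, 12, 14, 9, 10, 11, 13, 2, 6, 1, 16, 15, 7]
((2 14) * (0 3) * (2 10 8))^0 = [0, 1, 2, 3, 4, 5, 6, 7, 8, 9, 10, 11, 12, 13, 14] = (14)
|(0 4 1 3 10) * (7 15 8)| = 15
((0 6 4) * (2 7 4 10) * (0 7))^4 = (10) = [0, 1, 2, 3, 4, 5, 6, 7, 8, 9, 10]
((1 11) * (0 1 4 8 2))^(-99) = (0 4)(1 8)(2 11) = [4, 8, 11, 3, 0, 5, 6, 7, 1, 9, 10, 2]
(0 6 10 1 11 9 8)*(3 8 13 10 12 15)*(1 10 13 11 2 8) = (0 6 12 15 3 1 2 8)(9 11) = [6, 2, 8, 1, 4, 5, 12, 7, 0, 11, 10, 9, 15, 13, 14, 3]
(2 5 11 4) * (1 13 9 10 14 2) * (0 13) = (0 13 9 10 14 2 5 11 4 1) = [13, 0, 5, 3, 1, 11, 6, 7, 8, 10, 14, 4, 12, 9, 2]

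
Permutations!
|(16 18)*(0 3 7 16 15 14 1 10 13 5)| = 11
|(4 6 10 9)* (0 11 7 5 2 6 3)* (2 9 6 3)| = 8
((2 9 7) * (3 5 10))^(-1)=[0, 1, 7, 10, 4, 3, 6, 9, 8, 2, 5]=(2 7 9)(3 10 5)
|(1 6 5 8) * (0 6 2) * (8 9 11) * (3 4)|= 8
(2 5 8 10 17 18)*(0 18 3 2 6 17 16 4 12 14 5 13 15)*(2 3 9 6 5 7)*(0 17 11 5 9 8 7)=(0 18 9 6 11 5 7 2 13 15 17 8 10 16 4 12 14)=[18, 1, 13, 3, 12, 7, 11, 2, 10, 6, 16, 5, 14, 15, 0, 17, 4, 8, 9]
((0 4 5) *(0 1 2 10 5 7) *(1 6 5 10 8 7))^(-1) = (10)(0 7 8 2 1 4)(5 6) = [7, 4, 1, 3, 0, 6, 5, 8, 2, 9, 10]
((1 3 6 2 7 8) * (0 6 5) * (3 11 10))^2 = (0 2 8 11 3)(1 10 5 6 7) = [2, 10, 8, 0, 4, 6, 7, 1, 11, 9, 5, 3]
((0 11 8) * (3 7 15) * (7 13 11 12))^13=[13, 1, 2, 12, 4, 5, 6, 8, 3, 9, 10, 15, 11, 7, 14, 0]=(0 13 7 8 3 12 11 15)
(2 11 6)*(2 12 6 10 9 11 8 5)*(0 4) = (0 4)(2 8 5)(6 12)(9 11 10) = [4, 1, 8, 3, 0, 2, 12, 7, 5, 11, 9, 10, 6]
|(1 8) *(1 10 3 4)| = 5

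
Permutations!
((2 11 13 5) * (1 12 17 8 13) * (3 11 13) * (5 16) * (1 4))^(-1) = (1 4 11 3 8 17 12)(2 5 16 13) = [0, 4, 5, 8, 11, 16, 6, 7, 17, 9, 10, 3, 1, 2, 14, 15, 13, 12]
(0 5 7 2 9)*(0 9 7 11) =(0 5 11)(2 7) =[5, 1, 7, 3, 4, 11, 6, 2, 8, 9, 10, 0]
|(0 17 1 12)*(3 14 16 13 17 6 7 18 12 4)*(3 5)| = |(0 6 7 18 12)(1 4 5 3 14 16 13 17)| = 40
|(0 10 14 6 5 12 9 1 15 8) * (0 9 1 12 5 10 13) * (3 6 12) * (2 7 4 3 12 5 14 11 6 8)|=|(0 13)(1 15 2 7 4 3 8 9 12)(5 14)(6 10 11)|=18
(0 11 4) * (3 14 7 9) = (0 11 4)(3 14 7 9) = [11, 1, 2, 14, 0, 5, 6, 9, 8, 3, 10, 4, 12, 13, 7]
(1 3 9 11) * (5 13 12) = (1 3 9 11)(5 13 12) = [0, 3, 2, 9, 4, 13, 6, 7, 8, 11, 10, 1, 5, 12]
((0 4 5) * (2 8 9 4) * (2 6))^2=(0 2 9 5 6 8 4)=[2, 1, 9, 3, 0, 6, 8, 7, 4, 5]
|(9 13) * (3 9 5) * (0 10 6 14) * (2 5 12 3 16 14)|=28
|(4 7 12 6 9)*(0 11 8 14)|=|(0 11 8 14)(4 7 12 6 9)|=20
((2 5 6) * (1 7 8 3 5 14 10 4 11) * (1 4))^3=(1 3 2)(4 11)(5 14 7)(6 10 8)=[0, 3, 1, 2, 11, 14, 10, 5, 6, 9, 8, 4, 12, 13, 7]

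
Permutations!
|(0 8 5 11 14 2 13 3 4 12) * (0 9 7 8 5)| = 12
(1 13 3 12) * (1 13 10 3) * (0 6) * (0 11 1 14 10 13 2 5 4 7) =(0 6 11 1 13 14 10 3 12 2 5 4 7) =[6, 13, 5, 12, 7, 4, 11, 0, 8, 9, 3, 1, 2, 14, 10]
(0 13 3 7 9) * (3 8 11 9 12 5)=(0 13 8 11 9)(3 7 12 5)=[13, 1, 2, 7, 4, 3, 6, 12, 11, 0, 10, 9, 5, 8]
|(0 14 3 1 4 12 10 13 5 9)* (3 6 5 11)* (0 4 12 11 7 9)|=36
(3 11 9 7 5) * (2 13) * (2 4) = (2 13 4)(3 11 9 7 5) = [0, 1, 13, 11, 2, 3, 6, 5, 8, 7, 10, 9, 12, 4]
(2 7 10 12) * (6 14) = [0, 1, 7, 3, 4, 5, 14, 10, 8, 9, 12, 11, 2, 13, 6] = (2 7 10 12)(6 14)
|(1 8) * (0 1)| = 3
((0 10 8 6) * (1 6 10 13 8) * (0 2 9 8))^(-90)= [0, 1, 2, 3, 4, 5, 6, 7, 8, 9, 10, 11, 12, 13]= (13)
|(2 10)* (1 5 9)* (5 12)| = |(1 12 5 9)(2 10)| = 4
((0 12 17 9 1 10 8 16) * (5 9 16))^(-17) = (0 16 17 12)(1 5 10 9 8) = [16, 5, 2, 3, 4, 10, 6, 7, 1, 8, 9, 11, 0, 13, 14, 15, 17, 12]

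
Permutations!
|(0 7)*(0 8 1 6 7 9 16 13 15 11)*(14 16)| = |(0 9 14 16 13 15 11)(1 6 7 8)| = 28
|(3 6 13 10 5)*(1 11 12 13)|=|(1 11 12 13 10 5 3 6)|=8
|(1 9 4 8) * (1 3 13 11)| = |(1 9 4 8 3 13 11)| = 7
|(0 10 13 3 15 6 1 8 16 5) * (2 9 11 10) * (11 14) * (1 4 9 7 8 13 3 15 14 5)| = 12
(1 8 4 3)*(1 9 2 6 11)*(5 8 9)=(1 9 2 6 11)(3 5 8 4)=[0, 9, 6, 5, 3, 8, 11, 7, 4, 2, 10, 1]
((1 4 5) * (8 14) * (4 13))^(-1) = [0, 5, 2, 3, 13, 4, 6, 7, 14, 9, 10, 11, 12, 1, 8] = (1 5 4 13)(8 14)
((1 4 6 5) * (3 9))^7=(1 5 6 4)(3 9)=[0, 5, 2, 9, 1, 6, 4, 7, 8, 3]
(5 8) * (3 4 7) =(3 4 7)(5 8) =[0, 1, 2, 4, 7, 8, 6, 3, 5]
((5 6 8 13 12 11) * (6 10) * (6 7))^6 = (5 12 8 7)(6 10 11 13) = [0, 1, 2, 3, 4, 12, 10, 5, 7, 9, 11, 13, 8, 6]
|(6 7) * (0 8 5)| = 6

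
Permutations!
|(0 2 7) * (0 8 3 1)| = |(0 2 7 8 3 1)| = 6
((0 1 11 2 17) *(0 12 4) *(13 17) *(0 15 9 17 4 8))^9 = (0 12 9 4 2 1 8 17 15 13 11) = [12, 8, 1, 3, 2, 5, 6, 7, 17, 4, 10, 0, 9, 11, 14, 13, 16, 15]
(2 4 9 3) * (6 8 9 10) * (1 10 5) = [0, 10, 4, 2, 5, 1, 8, 7, 9, 3, 6] = (1 10 6 8 9 3 2 4 5)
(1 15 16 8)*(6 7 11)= [0, 15, 2, 3, 4, 5, 7, 11, 1, 9, 10, 6, 12, 13, 14, 16, 8]= (1 15 16 8)(6 7 11)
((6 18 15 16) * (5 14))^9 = [0, 1, 2, 3, 4, 14, 18, 7, 8, 9, 10, 11, 12, 13, 5, 16, 6, 17, 15] = (5 14)(6 18 15 16)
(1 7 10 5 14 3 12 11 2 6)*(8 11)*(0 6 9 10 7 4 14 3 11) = (0 6 1 4 14 11 2 9 10 5 3 12 8) = [6, 4, 9, 12, 14, 3, 1, 7, 0, 10, 5, 2, 8, 13, 11]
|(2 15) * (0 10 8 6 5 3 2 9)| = |(0 10 8 6 5 3 2 15 9)| = 9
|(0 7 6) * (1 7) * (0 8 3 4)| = |(0 1 7 6 8 3 4)| = 7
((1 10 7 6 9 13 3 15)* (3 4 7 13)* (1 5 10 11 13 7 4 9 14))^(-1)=[0, 14, 2, 9, 4, 15, 7, 10, 8, 13, 5, 1, 12, 11, 6, 3]=(1 14 6 7 10 5 15 3 9 13 11)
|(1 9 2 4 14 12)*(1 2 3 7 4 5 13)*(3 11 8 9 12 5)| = |(1 12 2 3 7 4 14 5 13)(8 9 11)| = 9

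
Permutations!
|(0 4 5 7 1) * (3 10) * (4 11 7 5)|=|(0 11 7 1)(3 10)|=4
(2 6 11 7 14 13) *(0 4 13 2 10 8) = (0 4 13 10 8)(2 6 11 7 14) = [4, 1, 6, 3, 13, 5, 11, 14, 0, 9, 8, 7, 12, 10, 2]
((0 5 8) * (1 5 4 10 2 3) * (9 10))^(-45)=(10)=[0, 1, 2, 3, 4, 5, 6, 7, 8, 9, 10]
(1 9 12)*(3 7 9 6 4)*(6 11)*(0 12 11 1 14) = [12, 1, 2, 7, 3, 5, 4, 9, 8, 11, 10, 6, 14, 13, 0] = (0 12 14)(3 7 9 11 6 4)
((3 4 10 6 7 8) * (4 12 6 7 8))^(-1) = (3 8 6 12)(4 7 10) = [0, 1, 2, 8, 7, 5, 12, 10, 6, 9, 4, 11, 3]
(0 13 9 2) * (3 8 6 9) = (0 13 3 8 6 9 2) = [13, 1, 0, 8, 4, 5, 9, 7, 6, 2, 10, 11, 12, 3]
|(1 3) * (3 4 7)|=4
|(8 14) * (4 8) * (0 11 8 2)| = |(0 11 8 14 4 2)| = 6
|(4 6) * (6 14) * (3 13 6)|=|(3 13 6 4 14)|=5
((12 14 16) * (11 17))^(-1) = [0, 1, 2, 3, 4, 5, 6, 7, 8, 9, 10, 17, 16, 13, 12, 15, 14, 11] = (11 17)(12 16 14)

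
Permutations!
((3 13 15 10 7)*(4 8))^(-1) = (3 7 10 15 13)(4 8) = [0, 1, 2, 7, 8, 5, 6, 10, 4, 9, 15, 11, 12, 3, 14, 13]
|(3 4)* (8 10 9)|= |(3 4)(8 10 9)|= 6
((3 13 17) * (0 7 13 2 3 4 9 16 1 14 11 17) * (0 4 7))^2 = (1 11 7 4 16 14 17 13 9) = [0, 11, 2, 3, 16, 5, 6, 4, 8, 1, 10, 7, 12, 9, 17, 15, 14, 13]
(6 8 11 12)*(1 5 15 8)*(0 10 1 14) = [10, 5, 2, 3, 4, 15, 14, 7, 11, 9, 1, 12, 6, 13, 0, 8] = (0 10 1 5 15 8 11 12 6 14)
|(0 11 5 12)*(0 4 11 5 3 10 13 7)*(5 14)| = |(0 14 5 12 4 11 3 10 13 7)| = 10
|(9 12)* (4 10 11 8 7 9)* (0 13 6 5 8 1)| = |(0 13 6 5 8 7 9 12 4 10 11 1)| = 12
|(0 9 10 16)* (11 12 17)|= 12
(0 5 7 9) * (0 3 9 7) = (0 5)(3 9) = [5, 1, 2, 9, 4, 0, 6, 7, 8, 3]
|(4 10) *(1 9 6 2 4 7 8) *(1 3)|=|(1 9 6 2 4 10 7 8 3)|=9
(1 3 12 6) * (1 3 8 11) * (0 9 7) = (0 9 7)(1 8 11)(3 12 6) = [9, 8, 2, 12, 4, 5, 3, 0, 11, 7, 10, 1, 6]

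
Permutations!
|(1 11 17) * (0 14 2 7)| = |(0 14 2 7)(1 11 17)| = 12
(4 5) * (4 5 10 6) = [0, 1, 2, 3, 10, 5, 4, 7, 8, 9, 6] = (4 10 6)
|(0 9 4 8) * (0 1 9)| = |(1 9 4 8)| = 4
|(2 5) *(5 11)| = 3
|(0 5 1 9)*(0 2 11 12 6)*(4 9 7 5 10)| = 24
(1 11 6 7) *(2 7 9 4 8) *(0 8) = (0 8 2 7 1 11 6 9 4) = [8, 11, 7, 3, 0, 5, 9, 1, 2, 4, 10, 6]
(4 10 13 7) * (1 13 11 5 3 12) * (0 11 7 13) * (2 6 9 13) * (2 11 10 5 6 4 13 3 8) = (0 10 7 13 11 6 9 3 12 1)(2 4 5 8) = [10, 0, 4, 12, 5, 8, 9, 13, 2, 3, 7, 6, 1, 11]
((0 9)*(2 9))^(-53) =(0 2 9) =[2, 1, 9, 3, 4, 5, 6, 7, 8, 0]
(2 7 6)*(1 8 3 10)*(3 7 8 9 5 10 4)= [0, 9, 8, 4, 3, 10, 2, 6, 7, 5, 1]= (1 9 5 10)(2 8 7 6)(3 4)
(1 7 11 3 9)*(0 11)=(0 11 3 9 1 7)=[11, 7, 2, 9, 4, 5, 6, 0, 8, 1, 10, 3]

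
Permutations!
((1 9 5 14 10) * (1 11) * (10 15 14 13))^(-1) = (1 11 10 13 5 9)(14 15) = [0, 11, 2, 3, 4, 9, 6, 7, 8, 1, 13, 10, 12, 5, 15, 14]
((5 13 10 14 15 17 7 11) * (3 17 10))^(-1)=(3 13 5 11 7 17)(10 15 14)=[0, 1, 2, 13, 4, 11, 6, 17, 8, 9, 15, 7, 12, 5, 10, 14, 16, 3]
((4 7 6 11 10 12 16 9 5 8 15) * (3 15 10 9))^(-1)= (3 16 12 10 8 5 9 11 6 7 4 15)= [0, 1, 2, 16, 15, 9, 7, 4, 5, 11, 8, 6, 10, 13, 14, 3, 12]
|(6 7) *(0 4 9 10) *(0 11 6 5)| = 8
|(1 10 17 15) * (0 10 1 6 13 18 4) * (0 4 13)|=|(0 10 17 15 6)(13 18)|=10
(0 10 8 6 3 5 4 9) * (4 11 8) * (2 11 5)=(0 10 4 9)(2 11 8 6 3)=[10, 1, 11, 2, 9, 5, 3, 7, 6, 0, 4, 8]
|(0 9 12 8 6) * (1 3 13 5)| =20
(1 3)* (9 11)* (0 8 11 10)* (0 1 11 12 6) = (0 8 12 6)(1 3 11 9 10) = [8, 3, 2, 11, 4, 5, 0, 7, 12, 10, 1, 9, 6]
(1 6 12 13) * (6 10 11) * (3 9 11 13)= (1 10 13)(3 9 11 6 12)= [0, 10, 2, 9, 4, 5, 12, 7, 8, 11, 13, 6, 3, 1]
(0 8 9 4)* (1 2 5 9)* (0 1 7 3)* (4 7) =(0 8 4 1 2 5 9 7 3) =[8, 2, 5, 0, 1, 9, 6, 3, 4, 7]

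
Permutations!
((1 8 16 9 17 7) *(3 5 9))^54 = (1 17 5 16)(3 8 7 9) = [0, 17, 2, 8, 4, 16, 6, 9, 7, 3, 10, 11, 12, 13, 14, 15, 1, 5]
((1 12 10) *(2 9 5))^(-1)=[0, 10, 5, 3, 4, 9, 6, 7, 8, 2, 12, 11, 1]=(1 10 12)(2 5 9)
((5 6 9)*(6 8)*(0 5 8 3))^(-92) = (0 5 3)(6 9 8) = [5, 1, 2, 0, 4, 3, 9, 7, 6, 8]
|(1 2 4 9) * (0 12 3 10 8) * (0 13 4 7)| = 11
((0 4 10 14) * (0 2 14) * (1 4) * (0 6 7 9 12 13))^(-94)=(14)(0 7 1 9 4 12 10 13 6)=[7, 9, 2, 3, 12, 5, 0, 1, 8, 4, 13, 11, 10, 6, 14]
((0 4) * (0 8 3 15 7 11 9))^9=(0 4 8 3 15 7 11 9)=[4, 1, 2, 15, 8, 5, 6, 11, 3, 0, 10, 9, 12, 13, 14, 7]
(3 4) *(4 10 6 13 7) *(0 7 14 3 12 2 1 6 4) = (0 7)(1 6 13 14 3 10 4 12 2) = [7, 6, 1, 10, 12, 5, 13, 0, 8, 9, 4, 11, 2, 14, 3]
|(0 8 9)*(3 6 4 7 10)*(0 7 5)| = |(0 8 9 7 10 3 6 4 5)| = 9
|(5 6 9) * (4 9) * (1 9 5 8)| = 3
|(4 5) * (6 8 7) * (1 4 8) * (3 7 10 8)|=|(1 4 5 3 7 6)(8 10)|=6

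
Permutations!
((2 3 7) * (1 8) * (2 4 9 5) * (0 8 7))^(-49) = (0 9 8 5 1 2 7 3 4) = [9, 2, 7, 4, 0, 1, 6, 3, 5, 8]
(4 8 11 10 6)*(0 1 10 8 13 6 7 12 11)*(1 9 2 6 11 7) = (0 9 2 6 4 13 11 8)(1 10)(7 12) = [9, 10, 6, 3, 13, 5, 4, 12, 0, 2, 1, 8, 7, 11]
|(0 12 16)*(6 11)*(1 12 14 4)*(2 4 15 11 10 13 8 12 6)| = |(0 14 15 11 2 4 1 6 10 13 8 12 16)| = 13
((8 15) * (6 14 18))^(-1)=(6 18 14)(8 15)=[0, 1, 2, 3, 4, 5, 18, 7, 15, 9, 10, 11, 12, 13, 6, 8, 16, 17, 14]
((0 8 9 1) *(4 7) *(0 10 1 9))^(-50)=(10)=[0, 1, 2, 3, 4, 5, 6, 7, 8, 9, 10]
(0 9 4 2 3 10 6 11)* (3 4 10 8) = (0 9 10 6 11)(2 4)(3 8) = [9, 1, 4, 8, 2, 5, 11, 7, 3, 10, 6, 0]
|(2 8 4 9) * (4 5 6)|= |(2 8 5 6 4 9)|= 6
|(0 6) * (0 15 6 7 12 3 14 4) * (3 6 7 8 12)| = |(0 8 12 6 15 7 3 14 4)| = 9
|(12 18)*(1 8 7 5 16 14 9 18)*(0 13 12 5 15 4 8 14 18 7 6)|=33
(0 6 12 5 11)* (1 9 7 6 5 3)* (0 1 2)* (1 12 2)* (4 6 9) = [5, 4, 0, 1, 6, 11, 2, 9, 8, 7, 10, 12, 3] = (0 5 11 12 3 1 4 6 2)(7 9)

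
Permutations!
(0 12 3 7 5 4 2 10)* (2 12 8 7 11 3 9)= [8, 1, 10, 11, 12, 4, 6, 5, 7, 2, 0, 3, 9]= (0 8 7 5 4 12 9 2 10)(3 11)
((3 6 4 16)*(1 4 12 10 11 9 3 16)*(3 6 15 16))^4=(3 15 16)(6 9 11 10 12)=[0, 1, 2, 15, 4, 5, 9, 7, 8, 11, 12, 10, 6, 13, 14, 16, 3]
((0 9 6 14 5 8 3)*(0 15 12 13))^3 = (0 14 3 13 6 8 12 9 5 15) = [14, 1, 2, 13, 4, 15, 8, 7, 12, 5, 10, 11, 9, 6, 3, 0]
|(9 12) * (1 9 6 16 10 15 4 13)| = |(1 9 12 6 16 10 15 4 13)| = 9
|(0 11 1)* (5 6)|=6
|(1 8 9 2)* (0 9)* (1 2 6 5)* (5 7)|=|(0 9 6 7 5 1 8)|=7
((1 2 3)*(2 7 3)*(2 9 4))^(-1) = (1 3 7)(2 4 9) = [0, 3, 4, 7, 9, 5, 6, 1, 8, 2]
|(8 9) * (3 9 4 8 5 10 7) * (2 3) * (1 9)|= 14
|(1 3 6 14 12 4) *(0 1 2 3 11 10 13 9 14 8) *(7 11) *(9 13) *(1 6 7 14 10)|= 24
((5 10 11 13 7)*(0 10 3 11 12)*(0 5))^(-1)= (0 7 13 11 3 5 12 10)= [7, 1, 2, 5, 4, 12, 6, 13, 8, 9, 0, 3, 10, 11]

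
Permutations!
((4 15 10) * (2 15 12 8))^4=[0, 1, 12, 3, 15, 5, 6, 7, 4, 9, 2, 11, 10, 13, 14, 8]=(2 12 10)(4 15 8)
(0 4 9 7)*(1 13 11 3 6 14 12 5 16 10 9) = (0 4 1 13 11 3 6 14 12 5 16 10 9 7) = [4, 13, 2, 6, 1, 16, 14, 0, 8, 7, 9, 3, 5, 11, 12, 15, 10]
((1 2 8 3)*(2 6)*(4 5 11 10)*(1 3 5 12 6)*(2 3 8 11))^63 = (12) = [0, 1, 2, 3, 4, 5, 6, 7, 8, 9, 10, 11, 12]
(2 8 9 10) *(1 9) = (1 9 10 2 8) = [0, 9, 8, 3, 4, 5, 6, 7, 1, 10, 2]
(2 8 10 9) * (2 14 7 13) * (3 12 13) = (2 8 10 9 14 7 3 12 13) = [0, 1, 8, 12, 4, 5, 6, 3, 10, 14, 9, 11, 13, 2, 7]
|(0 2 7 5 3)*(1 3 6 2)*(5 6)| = 3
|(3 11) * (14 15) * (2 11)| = |(2 11 3)(14 15)| = 6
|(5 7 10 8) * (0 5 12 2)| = 7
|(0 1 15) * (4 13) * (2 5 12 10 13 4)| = |(0 1 15)(2 5 12 10 13)| = 15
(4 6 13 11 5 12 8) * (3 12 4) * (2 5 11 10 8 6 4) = (2 5)(3 12 6 13 10 8) = [0, 1, 5, 12, 4, 2, 13, 7, 3, 9, 8, 11, 6, 10]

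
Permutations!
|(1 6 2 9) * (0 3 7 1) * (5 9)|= 8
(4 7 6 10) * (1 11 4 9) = [0, 11, 2, 3, 7, 5, 10, 6, 8, 1, 9, 4] = (1 11 4 7 6 10 9)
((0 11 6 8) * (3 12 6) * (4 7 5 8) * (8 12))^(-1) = (0 8 3 11)(4 6 12 5 7) = [8, 1, 2, 11, 6, 7, 12, 4, 3, 9, 10, 0, 5]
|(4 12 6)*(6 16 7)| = 5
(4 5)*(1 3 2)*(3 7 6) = (1 7 6 3 2)(4 5) = [0, 7, 1, 2, 5, 4, 3, 6]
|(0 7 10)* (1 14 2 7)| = 6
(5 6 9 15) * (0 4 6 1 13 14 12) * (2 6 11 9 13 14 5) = [4, 14, 6, 3, 11, 1, 13, 7, 8, 15, 10, 9, 0, 5, 12, 2] = (0 4 11 9 15 2 6 13 5 1 14 12)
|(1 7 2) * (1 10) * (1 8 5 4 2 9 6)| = |(1 7 9 6)(2 10 8 5 4)| = 20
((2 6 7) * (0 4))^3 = [4, 1, 2, 3, 0, 5, 6, 7] = (7)(0 4)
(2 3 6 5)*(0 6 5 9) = (0 6 9)(2 3 5) = [6, 1, 3, 5, 4, 2, 9, 7, 8, 0]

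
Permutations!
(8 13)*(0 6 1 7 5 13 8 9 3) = [6, 7, 2, 0, 4, 13, 1, 5, 8, 3, 10, 11, 12, 9] = (0 6 1 7 5 13 9 3)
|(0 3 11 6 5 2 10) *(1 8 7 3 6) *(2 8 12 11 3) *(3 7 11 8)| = |(0 6 5 3 7 2 10)(1 12 8 11)| = 28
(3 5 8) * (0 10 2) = (0 10 2)(3 5 8) = [10, 1, 0, 5, 4, 8, 6, 7, 3, 9, 2]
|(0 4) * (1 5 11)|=|(0 4)(1 5 11)|=6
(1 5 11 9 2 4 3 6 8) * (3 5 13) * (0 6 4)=(0 6 8 1 13 3 4 5 11 9 2)=[6, 13, 0, 4, 5, 11, 8, 7, 1, 2, 10, 9, 12, 3]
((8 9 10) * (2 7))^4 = (8 9 10) = [0, 1, 2, 3, 4, 5, 6, 7, 9, 10, 8]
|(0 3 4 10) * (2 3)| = |(0 2 3 4 10)| = 5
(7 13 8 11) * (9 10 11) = (7 13 8 9 10 11) = [0, 1, 2, 3, 4, 5, 6, 13, 9, 10, 11, 7, 12, 8]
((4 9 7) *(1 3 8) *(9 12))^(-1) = (1 8 3)(4 7 9 12) = [0, 8, 2, 1, 7, 5, 6, 9, 3, 12, 10, 11, 4]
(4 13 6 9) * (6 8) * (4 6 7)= [0, 1, 2, 3, 13, 5, 9, 4, 7, 6, 10, 11, 12, 8]= (4 13 8 7)(6 9)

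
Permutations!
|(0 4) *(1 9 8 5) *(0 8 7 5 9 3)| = 8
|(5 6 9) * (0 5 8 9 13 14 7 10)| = |(0 5 6 13 14 7 10)(8 9)| = 14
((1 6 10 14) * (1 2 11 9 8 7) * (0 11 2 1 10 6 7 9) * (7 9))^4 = [0, 10, 2, 3, 4, 5, 6, 9, 1, 14, 8, 11, 12, 13, 7] = (1 10 8)(7 9 14)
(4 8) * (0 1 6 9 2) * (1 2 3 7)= (0 2)(1 6 9 3 7)(4 8)= [2, 6, 0, 7, 8, 5, 9, 1, 4, 3]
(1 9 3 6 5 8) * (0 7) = [7, 9, 2, 6, 4, 8, 5, 0, 1, 3] = (0 7)(1 9 3 6 5 8)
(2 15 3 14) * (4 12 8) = (2 15 3 14)(4 12 8) = [0, 1, 15, 14, 12, 5, 6, 7, 4, 9, 10, 11, 8, 13, 2, 3]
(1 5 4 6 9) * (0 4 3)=(0 4 6 9 1 5 3)=[4, 5, 2, 0, 6, 3, 9, 7, 8, 1]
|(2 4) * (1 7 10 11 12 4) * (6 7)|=|(1 6 7 10 11 12 4 2)|=8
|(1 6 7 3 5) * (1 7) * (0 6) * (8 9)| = 6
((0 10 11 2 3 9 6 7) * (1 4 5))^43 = (0 2 6 10 3 7 11 9)(1 4 5) = [2, 4, 6, 7, 5, 1, 10, 11, 8, 0, 3, 9]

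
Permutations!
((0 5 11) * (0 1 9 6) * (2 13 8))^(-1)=(0 6 9 1 11 5)(2 8 13)=[6, 11, 8, 3, 4, 0, 9, 7, 13, 1, 10, 5, 12, 2]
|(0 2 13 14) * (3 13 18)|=|(0 2 18 3 13 14)|=6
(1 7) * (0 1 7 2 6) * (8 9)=(0 1 2 6)(8 9)=[1, 2, 6, 3, 4, 5, 0, 7, 9, 8]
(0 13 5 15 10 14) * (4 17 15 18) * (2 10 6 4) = (0 13 5 18 2 10 14)(4 17 15 6) = [13, 1, 10, 3, 17, 18, 4, 7, 8, 9, 14, 11, 12, 5, 0, 6, 16, 15, 2]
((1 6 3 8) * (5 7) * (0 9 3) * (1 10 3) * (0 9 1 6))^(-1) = [1, 0, 2, 10, 4, 7, 9, 5, 3, 6, 8] = (0 1)(3 10 8)(5 7)(6 9)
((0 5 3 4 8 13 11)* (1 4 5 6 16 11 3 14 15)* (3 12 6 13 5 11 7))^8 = (16)(1 8 14)(4 5 15) = [0, 8, 2, 3, 5, 15, 6, 7, 14, 9, 10, 11, 12, 13, 1, 4, 16]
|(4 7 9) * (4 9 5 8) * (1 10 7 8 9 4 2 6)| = |(1 10 7 5 9 4 8 2 6)| = 9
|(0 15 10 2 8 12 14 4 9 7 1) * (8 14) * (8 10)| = |(0 15 8 12 10 2 14 4 9 7 1)| = 11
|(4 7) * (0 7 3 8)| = 5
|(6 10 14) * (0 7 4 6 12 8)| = |(0 7 4 6 10 14 12 8)| = 8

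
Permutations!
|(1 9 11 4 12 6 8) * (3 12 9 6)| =6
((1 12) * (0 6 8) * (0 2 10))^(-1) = (0 10 2 8 6)(1 12) = [10, 12, 8, 3, 4, 5, 0, 7, 6, 9, 2, 11, 1]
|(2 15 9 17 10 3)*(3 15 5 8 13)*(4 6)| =20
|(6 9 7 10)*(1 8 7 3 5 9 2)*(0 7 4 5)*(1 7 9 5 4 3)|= |(0 9 1 8 3)(2 7 10 6)|= 20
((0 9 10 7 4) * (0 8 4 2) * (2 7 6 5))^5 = (0 2 5 6 10 9)(4 8) = [2, 1, 5, 3, 8, 6, 10, 7, 4, 0, 9]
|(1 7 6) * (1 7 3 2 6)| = 5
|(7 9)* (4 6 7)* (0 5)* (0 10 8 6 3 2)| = 10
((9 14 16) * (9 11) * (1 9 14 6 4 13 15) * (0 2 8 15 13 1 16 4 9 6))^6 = [14, 15, 4, 3, 8, 5, 16, 7, 1, 11, 10, 0, 12, 13, 2, 6, 9] = (0 14 2 4 8 1 15 6 16 9 11)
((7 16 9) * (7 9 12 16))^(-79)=(12 16)=[0, 1, 2, 3, 4, 5, 6, 7, 8, 9, 10, 11, 16, 13, 14, 15, 12]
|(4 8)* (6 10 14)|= |(4 8)(6 10 14)|= 6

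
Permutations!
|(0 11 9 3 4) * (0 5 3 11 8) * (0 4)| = 10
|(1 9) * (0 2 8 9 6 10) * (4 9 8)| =|(0 2 4 9 1 6 10)| =7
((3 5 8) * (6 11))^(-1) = (3 8 5)(6 11) = [0, 1, 2, 8, 4, 3, 11, 7, 5, 9, 10, 6]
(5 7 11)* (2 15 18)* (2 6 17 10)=(2 15 18 6 17 10)(5 7 11)=[0, 1, 15, 3, 4, 7, 17, 11, 8, 9, 2, 5, 12, 13, 14, 18, 16, 10, 6]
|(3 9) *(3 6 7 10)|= |(3 9 6 7 10)|= 5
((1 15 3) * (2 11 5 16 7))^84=(2 7 16 5 11)=[0, 1, 7, 3, 4, 11, 6, 16, 8, 9, 10, 2, 12, 13, 14, 15, 5]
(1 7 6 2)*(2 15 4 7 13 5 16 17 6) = (1 13 5 16 17 6 15 4 7 2) = [0, 13, 1, 3, 7, 16, 15, 2, 8, 9, 10, 11, 12, 5, 14, 4, 17, 6]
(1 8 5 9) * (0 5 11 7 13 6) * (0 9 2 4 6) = (0 5 2 4 6 9 1 8 11 7 13) = [5, 8, 4, 3, 6, 2, 9, 13, 11, 1, 10, 7, 12, 0]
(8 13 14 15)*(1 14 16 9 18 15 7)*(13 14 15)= [0, 15, 2, 3, 4, 5, 6, 1, 14, 18, 10, 11, 12, 16, 7, 8, 9, 17, 13]= (1 15 8 14 7)(9 18 13 16)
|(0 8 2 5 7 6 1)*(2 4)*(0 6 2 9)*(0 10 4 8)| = 6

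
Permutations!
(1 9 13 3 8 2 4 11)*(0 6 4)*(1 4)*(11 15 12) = (0 6 1 9 13 3 8 2)(4 15 12 11) = [6, 9, 0, 8, 15, 5, 1, 7, 2, 13, 10, 4, 11, 3, 14, 12]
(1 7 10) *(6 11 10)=(1 7 6 11 10)=[0, 7, 2, 3, 4, 5, 11, 6, 8, 9, 1, 10]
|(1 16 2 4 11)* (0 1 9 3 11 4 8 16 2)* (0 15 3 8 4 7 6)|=|(0 1 2 4 7 6)(3 11 9 8 16 15)|=6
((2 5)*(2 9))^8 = (2 9 5) = [0, 1, 9, 3, 4, 2, 6, 7, 8, 5]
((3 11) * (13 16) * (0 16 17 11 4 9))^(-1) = (0 9 4 3 11 17 13 16) = [9, 1, 2, 11, 3, 5, 6, 7, 8, 4, 10, 17, 12, 16, 14, 15, 0, 13]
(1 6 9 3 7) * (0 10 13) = (0 10 13)(1 6 9 3 7) = [10, 6, 2, 7, 4, 5, 9, 1, 8, 3, 13, 11, 12, 0]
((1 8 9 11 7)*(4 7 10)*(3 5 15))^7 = (3 5 15) = [0, 1, 2, 5, 4, 15, 6, 7, 8, 9, 10, 11, 12, 13, 14, 3]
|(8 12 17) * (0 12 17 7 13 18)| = 10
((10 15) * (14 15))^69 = (15) = [0, 1, 2, 3, 4, 5, 6, 7, 8, 9, 10, 11, 12, 13, 14, 15]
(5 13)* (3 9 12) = (3 9 12)(5 13) = [0, 1, 2, 9, 4, 13, 6, 7, 8, 12, 10, 11, 3, 5]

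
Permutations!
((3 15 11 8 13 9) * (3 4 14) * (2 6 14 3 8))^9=(2 11 15 3 4 9 13 8 14 6)=[0, 1, 11, 4, 9, 5, 2, 7, 14, 13, 10, 15, 12, 8, 6, 3]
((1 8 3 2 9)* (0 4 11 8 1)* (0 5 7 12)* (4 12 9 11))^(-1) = (0 12)(2 3 8 11)(5 9 7) = [12, 1, 3, 8, 4, 9, 6, 5, 11, 7, 10, 2, 0]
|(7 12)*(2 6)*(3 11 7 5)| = 10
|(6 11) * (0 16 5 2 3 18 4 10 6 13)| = |(0 16 5 2 3 18 4 10 6 11 13)| = 11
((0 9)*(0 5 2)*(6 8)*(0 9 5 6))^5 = [8, 1, 5, 3, 4, 0, 9, 7, 6, 2] = (0 8 6 9 2 5)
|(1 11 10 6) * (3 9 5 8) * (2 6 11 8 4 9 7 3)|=|(1 8 2 6)(3 7)(4 9 5)(10 11)|=12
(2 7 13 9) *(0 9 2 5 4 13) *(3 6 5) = [9, 1, 7, 6, 13, 4, 5, 0, 8, 3, 10, 11, 12, 2] = (0 9 3 6 5 4 13 2 7)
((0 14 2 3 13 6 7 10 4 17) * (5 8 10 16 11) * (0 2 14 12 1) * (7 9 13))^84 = (2 11 4 7 8)(3 5 17 16 10) = [0, 1, 11, 5, 7, 17, 6, 8, 2, 9, 3, 4, 12, 13, 14, 15, 10, 16]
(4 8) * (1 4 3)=(1 4 8 3)=[0, 4, 2, 1, 8, 5, 6, 7, 3]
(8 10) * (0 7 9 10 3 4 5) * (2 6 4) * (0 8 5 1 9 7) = (1 9 10 5 8 3 2 6 4) = [0, 9, 6, 2, 1, 8, 4, 7, 3, 10, 5]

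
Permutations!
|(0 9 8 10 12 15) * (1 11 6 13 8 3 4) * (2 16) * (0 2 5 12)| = |(0 9 3 4 1 11 6 13 8 10)(2 16 5 12 15)| = 10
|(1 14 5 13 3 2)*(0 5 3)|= |(0 5 13)(1 14 3 2)|= 12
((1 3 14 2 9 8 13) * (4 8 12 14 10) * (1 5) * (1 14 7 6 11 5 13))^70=(2 5 6 12)(7 9 14 11)=[0, 1, 5, 3, 4, 6, 12, 9, 8, 14, 10, 7, 2, 13, 11]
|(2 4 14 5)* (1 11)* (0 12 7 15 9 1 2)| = |(0 12 7 15 9 1 11 2 4 14 5)| = 11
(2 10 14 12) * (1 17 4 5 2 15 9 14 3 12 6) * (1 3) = (1 17 4 5 2 10)(3 12 15 9 14 6) = [0, 17, 10, 12, 5, 2, 3, 7, 8, 14, 1, 11, 15, 13, 6, 9, 16, 4]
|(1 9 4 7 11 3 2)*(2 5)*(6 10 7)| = 10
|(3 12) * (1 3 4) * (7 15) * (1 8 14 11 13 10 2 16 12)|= 18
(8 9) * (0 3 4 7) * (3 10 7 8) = [10, 1, 2, 4, 8, 5, 6, 0, 9, 3, 7] = (0 10 7)(3 4 8 9)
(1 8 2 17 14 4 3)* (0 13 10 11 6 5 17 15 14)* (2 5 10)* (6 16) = (0 13 2 15 14 4 3 1 8 5 17)(6 10 11 16) = [13, 8, 15, 1, 3, 17, 10, 7, 5, 9, 11, 16, 12, 2, 4, 14, 6, 0]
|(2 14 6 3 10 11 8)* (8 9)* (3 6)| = 7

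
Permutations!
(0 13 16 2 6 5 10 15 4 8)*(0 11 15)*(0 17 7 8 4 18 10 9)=(0 13 16 2 6 5 9)(7 8 11 15 18 10 17)=[13, 1, 6, 3, 4, 9, 5, 8, 11, 0, 17, 15, 12, 16, 14, 18, 2, 7, 10]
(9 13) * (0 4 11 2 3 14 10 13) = [4, 1, 3, 14, 11, 5, 6, 7, 8, 0, 13, 2, 12, 9, 10] = (0 4 11 2 3 14 10 13 9)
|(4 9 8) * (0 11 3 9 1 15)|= 8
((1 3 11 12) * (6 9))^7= [0, 12, 2, 1, 4, 5, 9, 7, 8, 6, 10, 3, 11]= (1 12 11 3)(6 9)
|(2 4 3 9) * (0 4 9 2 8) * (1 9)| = |(0 4 3 2 1 9 8)| = 7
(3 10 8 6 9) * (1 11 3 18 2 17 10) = [0, 11, 17, 1, 4, 5, 9, 7, 6, 18, 8, 3, 12, 13, 14, 15, 16, 10, 2] = (1 11 3)(2 17 10 8 6 9 18)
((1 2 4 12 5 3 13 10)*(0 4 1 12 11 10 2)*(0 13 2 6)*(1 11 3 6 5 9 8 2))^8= (0 4 3 1 13 5 6)(2 10 9)(8 11 12)= [4, 13, 10, 1, 3, 6, 0, 7, 11, 2, 9, 12, 8, 5]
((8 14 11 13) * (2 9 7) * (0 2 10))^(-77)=(0 7 2 10 9)(8 13 11 14)=[7, 1, 10, 3, 4, 5, 6, 2, 13, 0, 9, 14, 12, 11, 8]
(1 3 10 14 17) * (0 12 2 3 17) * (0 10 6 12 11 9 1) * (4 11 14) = (0 14 10 4 11 9 1 17)(2 3 6 12) = [14, 17, 3, 6, 11, 5, 12, 7, 8, 1, 4, 9, 2, 13, 10, 15, 16, 0]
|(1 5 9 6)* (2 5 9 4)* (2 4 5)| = |(1 9 6)| = 3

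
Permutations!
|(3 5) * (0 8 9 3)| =5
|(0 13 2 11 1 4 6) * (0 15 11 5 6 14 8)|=|(0 13 2 5 6 15 11 1 4 14 8)|=11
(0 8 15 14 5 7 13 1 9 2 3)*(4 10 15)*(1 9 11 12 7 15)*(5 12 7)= (0 8 4 10 1 11 7 13 9 2 3)(5 15 14 12)= [8, 11, 3, 0, 10, 15, 6, 13, 4, 2, 1, 7, 5, 9, 12, 14]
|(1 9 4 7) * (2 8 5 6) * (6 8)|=4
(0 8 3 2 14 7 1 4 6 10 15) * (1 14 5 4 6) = (0 8 3 2 5 4 1 6 10 15)(7 14) = [8, 6, 5, 2, 1, 4, 10, 14, 3, 9, 15, 11, 12, 13, 7, 0]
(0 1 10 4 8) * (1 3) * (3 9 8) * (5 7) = [9, 10, 2, 1, 3, 7, 6, 5, 0, 8, 4] = (0 9 8)(1 10 4 3)(5 7)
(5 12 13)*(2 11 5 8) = [0, 1, 11, 3, 4, 12, 6, 7, 2, 9, 10, 5, 13, 8] = (2 11 5 12 13 8)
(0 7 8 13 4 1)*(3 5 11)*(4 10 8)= (0 7 4 1)(3 5 11)(8 13 10)= [7, 0, 2, 5, 1, 11, 6, 4, 13, 9, 8, 3, 12, 10]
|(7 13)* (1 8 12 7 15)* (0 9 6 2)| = 12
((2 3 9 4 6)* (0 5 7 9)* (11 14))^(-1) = (0 3 2 6 4 9 7 5)(11 14) = [3, 1, 6, 2, 9, 0, 4, 5, 8, 7, 10, 14, 12, 13, 11]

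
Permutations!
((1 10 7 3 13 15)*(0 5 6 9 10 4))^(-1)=[4, 15, 2, 7, 1, 0, 5, 10, 8, 6, 9, 11, 12, 3, 14, 13]=(0 4 1 15 13 3 7 10 9 6 5)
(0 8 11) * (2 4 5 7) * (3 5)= (0 8 11)(2 4 3 5 7)= [8, 1, 4, 5, 3, 7, 6, 2, 11, 9, 10, 0]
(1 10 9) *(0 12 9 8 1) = [12, 10, 2, 3, 4, 5, 6, 7, 1, 0, 8, 11, 9] = (0 12 9)(1 10 8)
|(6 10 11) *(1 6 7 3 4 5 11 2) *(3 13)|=|(1 6 10 2)(3 4 5 11 7 13)|=12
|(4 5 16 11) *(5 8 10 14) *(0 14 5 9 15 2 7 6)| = |(0 14 9 15 2 7 6)(4 8 10 5 16 11)| = 42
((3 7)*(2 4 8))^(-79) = (2 8 4)(3 7) = [0, 1, 8, 7, 2, 5, 6, 3, 4]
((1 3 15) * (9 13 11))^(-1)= (1 15 3)(9 11 13)= [0, 15, 2, 1, 4, 5, 6, 7, 8, 11, 10, 13, 12, 9, 14, 3]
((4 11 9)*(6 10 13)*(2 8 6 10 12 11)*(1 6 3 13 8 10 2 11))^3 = (2 3 10 13 8) = [0, 1, 3, 10, 4, 5, 6, 7, 2, 9, 13, 11, 12, 8]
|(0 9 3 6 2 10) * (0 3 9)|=|(2 10 3 6)|=4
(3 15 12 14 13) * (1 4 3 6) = [0, 4, 2, 15, 3, 5, 1, 7, 8, 9, 10, 11, 14, 6, 13, 12] = (1 4 3 15 12 14 13 6)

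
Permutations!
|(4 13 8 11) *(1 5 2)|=|(1 5 2)(4 13 8 11)|=12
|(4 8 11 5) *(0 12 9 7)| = 4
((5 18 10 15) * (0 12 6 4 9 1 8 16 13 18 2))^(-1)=(0 2 5 15 10 18 13 16 8 1 9 4 6 12)=[2, 9, 5, 3, 6, 15, 12, 7, 1, 4, 18, 11, 0, 16, 14, 10, 8, 17, 13]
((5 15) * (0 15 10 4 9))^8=(0 5 4)(9 15 10)=[5, 1, 2, 3, 0, 4, 6, 7, 8, 15, 9, 11, 12, 13, 14, 10]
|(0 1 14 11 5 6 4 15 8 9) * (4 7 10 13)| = 13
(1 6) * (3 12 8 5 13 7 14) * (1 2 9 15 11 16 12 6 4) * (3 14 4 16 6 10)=(1 16 12 8 5 13 7 4)(2 9 15 11 6)(3 10)=[0, 16, 9, 10, 1, 13, 2, 4, 5, 15, 3, 6, 8, 7, 14, 11, 12]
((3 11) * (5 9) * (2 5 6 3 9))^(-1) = (2 5)(3 6 9 11) = [0, 1, 5, 6, 4, 2, 9, 7, 8, 11, 10, 3]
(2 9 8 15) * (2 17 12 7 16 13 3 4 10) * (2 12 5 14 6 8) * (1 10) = (1 10 12 7 16 13 3 4)(2 9)(5 14 6 8 15 17) = [0, 10, 9, 4, 1, 14, 8, 16, 15, 2, 12, 11, 7, 3, 6, 17, 13, 5]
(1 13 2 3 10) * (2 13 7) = (13)(1 7 2 3 10) = [0, 7, 3, 10, 4, 5, 6, 2, 8, 9, 1, 11, 12, 13]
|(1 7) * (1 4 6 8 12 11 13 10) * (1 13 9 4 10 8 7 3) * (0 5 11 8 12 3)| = 13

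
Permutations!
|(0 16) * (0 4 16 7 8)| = |(0 7 8)(4 16)| = 6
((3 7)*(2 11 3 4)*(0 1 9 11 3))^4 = (11) = [0, 1, 2, 3, 4, 5, 6, 7, 8, 9, 10, 11]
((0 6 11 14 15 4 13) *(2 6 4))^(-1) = (0 13 4)(2 15 14 11 6) = [13, 1, 15, 3, 0, 5, 2, 7, 8, 9, 10, 6, 12, 4, 11, 14]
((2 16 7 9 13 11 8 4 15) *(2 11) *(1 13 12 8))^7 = (1 8 16 11 12 2 15 9 13 4 7) = [0, 8, 15, 3, 7, 5, 6, 1, 16, 13, 10, 12, 2, 4, 14, 9, 11]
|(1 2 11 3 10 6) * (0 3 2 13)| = 6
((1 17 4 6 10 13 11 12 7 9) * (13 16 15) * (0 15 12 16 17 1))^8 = (17) = [0, 1, 2, 3, 4, 5, 6, 7, 8, 9, 10, 11, 12, 13, 14, 15, 16, 17]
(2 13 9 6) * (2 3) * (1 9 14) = [0, 9, 13, 2, 4, 5, 3, 7, 8, 6, 10, 11, 12, 14, 1] = (1 9 6 3 2 13 14)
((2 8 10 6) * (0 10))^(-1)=(0 8 2 6 10)=[8, 1, 6, 3, 4, 5, 10, 7, 2, 9, 0]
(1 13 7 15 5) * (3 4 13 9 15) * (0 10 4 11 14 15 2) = (0 10 4 13 7 3 11 14 15 5 1 9 2) = [10, 9, 0, 11, 13, 1, 6, 3, 8, 2, 4, 14, 12, 7, 15, 5]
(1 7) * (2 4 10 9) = (1 7)(2 4 10 9) = [0, 7, 4, 3, 10, 5, 6, 1, 8, 2, 9]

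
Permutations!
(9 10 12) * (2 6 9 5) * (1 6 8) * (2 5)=[0, 6, 8, 3, 4, 5, 9, 7, 1, 10, 12, 11, 2]=(1 6 9 10 12 2 8)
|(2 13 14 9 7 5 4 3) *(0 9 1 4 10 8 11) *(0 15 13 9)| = 13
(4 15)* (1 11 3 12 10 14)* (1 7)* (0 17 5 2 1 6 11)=(0 17 5 2 1)(3 12 10 14 7 6 11)(4 15)=[17, 0, 1, 12, 15, 2, 11, 6, 8, 9, 14, 3, 10, 13, 7, 4, 16, 5]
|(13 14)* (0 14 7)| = |(0 14 13 7)| = 4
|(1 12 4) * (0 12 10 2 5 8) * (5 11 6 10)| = 12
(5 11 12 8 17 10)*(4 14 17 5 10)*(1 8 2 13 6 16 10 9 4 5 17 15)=(1 8 17 5 11 12 2 13 6 16 10 9 4 14 15)=[0, 8, 13, 3, 14, 11, 16, 7, 17, 4, 9, 12, 2, 6, 15, 1, 10, 5]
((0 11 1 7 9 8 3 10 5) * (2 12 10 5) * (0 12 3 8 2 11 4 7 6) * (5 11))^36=(12)=[0, 1, 2, 3, 4, 5, 6, 7, 8, 9, 10, 11, 12]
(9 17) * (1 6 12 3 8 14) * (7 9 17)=(17)(1 6 12 3 8 14)(7 9)=[0, 6, 2, 8, 4, 5, 12, 9, 14, 7, 10, 11, 3, 13, 1, 15, 16, 17]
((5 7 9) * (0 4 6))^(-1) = (0 6 4)(5 9 7) = [6, 1, 2, 3, 0, 9, 4, 5, 8, 7]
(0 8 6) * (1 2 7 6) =(0 8 1 2 7 6) =[8, 2, 7, 3, 4, 5, 0, 6, 1]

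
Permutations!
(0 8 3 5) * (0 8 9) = (0 9)(3 5 8) = [9, 1, 2, 5, 4, 8, 6, 7, 3, 0]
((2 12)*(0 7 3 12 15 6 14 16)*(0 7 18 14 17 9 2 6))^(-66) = (0 12)(2 7)(3 15)(6 18)(9 16)(14 17) = [12, 1, 7, 15, 4, 5, 18, 2, 8, 16, 10, 11, 0, 13, 17, 3, 9, 14, 6]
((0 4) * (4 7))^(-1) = (0 4 7) = [4, 1, 2, 3, 7, 5, 6, 0]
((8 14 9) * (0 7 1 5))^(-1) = (0 5 1 7)(8 9 14) = [5, 7, 2, 3, 4, 1, 6, 0, 9, 14, 10, 11, 12, 13, 8]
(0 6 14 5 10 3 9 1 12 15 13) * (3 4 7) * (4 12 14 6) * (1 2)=(0 4 7 3 9 2 1 14 5 10 12 15 13)=[4, 14, 1, 9, 7, 10, 6, 3, 8, 2, 12, 11, 15, 0, 5, 13]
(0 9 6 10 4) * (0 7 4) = (0 9 6 10)(4 7) = [9, 1, 2, 3, 7, 5, 10, 4, 8, 6, 0]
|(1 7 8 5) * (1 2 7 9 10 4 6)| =|(1 9 10 4 6)(2 7 8 5)| =20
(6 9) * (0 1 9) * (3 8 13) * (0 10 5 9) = (0 1)(3 8 13)(5 9 6 10) = [1, 0, 2, 8, 4, 9, 10, 7, 13, 6, 5, 11, 12, 3]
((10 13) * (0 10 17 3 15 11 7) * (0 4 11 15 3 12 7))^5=(0 7 13 11 12 10 4 17)=[7, 1, 2, 3, 17, 5, 6, 13, 8, 9, 4, 12, 10, 11, 14, 15, 16, 0]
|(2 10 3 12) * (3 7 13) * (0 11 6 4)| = 12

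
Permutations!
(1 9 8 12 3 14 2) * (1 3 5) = (1 9 8 12 5)(2 3 14) = [0, 9, 3, 14, 4, 1, 6, 7, 12, 8, 10, 11, 5, 13, 2]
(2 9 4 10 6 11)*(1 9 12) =(1 9 4 10 6 11 2 12) =[0, 9, 12, 3, 10, 5, 11, 7, 8, 4, 6, 2, 1]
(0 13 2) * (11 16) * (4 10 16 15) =(0 13 2)(4 10 16 11 15) =[13, 1, 0, 3, 10, 5, 6, 7, 8, 9, 16, 15, 12, 2, 14, 4, 11]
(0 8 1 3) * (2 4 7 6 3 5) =[8, 5, 4, 0, 7, 2, 3, 6, 1] =(0 8 1 5 2 4 7 6 3)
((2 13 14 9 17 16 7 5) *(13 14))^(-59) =[0, 1, 16, 3, 4, 17, 6, 9, 8, 5, 10, 11, 12, 13, 7, 15, 14, 2] =(2 16 14 7 9 5 17)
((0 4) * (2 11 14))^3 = [4, 1, 2, 3, 0, 5, 6, 7, 8, 9, 10, 11, 12, 13, 14] = (14)(0 4)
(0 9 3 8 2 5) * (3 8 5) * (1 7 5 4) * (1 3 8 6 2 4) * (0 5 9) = (1 7 9 6 2 8 4 3) = [0, 7, 8, 1, 3, 5, 2, 9, 4, 6]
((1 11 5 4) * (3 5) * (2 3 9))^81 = (1 3 11 5 9 4 2) = [0, 3, 1, 11, 2, 9, 6, 7, 8, 4, 10, 5]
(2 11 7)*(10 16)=(2 11 7)(10 16)=[0, 1, 11, 3, 4, 5, 6, 2, 8, 9, 16, 7, 12, 13, 14, 15, 10]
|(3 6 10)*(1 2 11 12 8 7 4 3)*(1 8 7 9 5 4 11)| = |(1 2)(3 6 10 8 9 5 4)(7 11 12)| = 42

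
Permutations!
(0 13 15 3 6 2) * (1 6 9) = (0 13 15 3 9 1 6 2) = [13, 6, 0, 9, 4, 5, 2, 7, 8, 1, 10, 11, 12, 15, 14, 3]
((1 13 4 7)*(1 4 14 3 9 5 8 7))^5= (1 5 13 8 14 7 3 4 9)= [0, 5, 2, 4, 9, 13, 6, 3, 14, 1, 10, 11, 12, 8, 7]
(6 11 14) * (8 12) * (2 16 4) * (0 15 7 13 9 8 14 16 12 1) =(0 15 7 13 9 8 1)(2 12 14 6 11 16 4) =[15, 0, 12, 3, 2, 5, 11, 13, 1, 8, 10, 16, 14, 9, 6, 7, 4]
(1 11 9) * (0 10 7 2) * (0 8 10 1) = (0 1 11 9)(2 8 10 7) = [1, 11, 8, 3, 4, 5, 6, 2, 10, 0, 7, 9]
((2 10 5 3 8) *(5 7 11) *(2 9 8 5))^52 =(11) =[0, 1, 2, 3, 4, 5, 6, 7, 8, 9, 10, 11]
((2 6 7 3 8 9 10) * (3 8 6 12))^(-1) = (2 10 9 8 7 6 3 12) = [0, 1, 10, 12, 4, 5, 3, 6, 7, 8, 9, 11, 2]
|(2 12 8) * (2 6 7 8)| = 6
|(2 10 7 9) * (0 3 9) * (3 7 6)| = |(0 7)(2 10 6 3 9)| = 10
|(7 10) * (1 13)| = 2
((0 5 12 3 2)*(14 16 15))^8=(0 3 5 2 12)(14 15 16)=[3, 1, 12, 5, 4, 2, 6, 7, 8, 9, 10, 11, 0, 13, 15, 16, 14]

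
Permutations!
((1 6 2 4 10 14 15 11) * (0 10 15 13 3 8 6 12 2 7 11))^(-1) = (0 15 4 2 12 1 11 7 6 8 3 13 14 10) = [15, 11, 12, 13, 2, 5, 8, 6, 3, 9, 0, 7, 1, 14, 10, 4]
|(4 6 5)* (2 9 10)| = 3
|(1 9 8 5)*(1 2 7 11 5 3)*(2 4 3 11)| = |(1 9 8 11 5 4 3)(2 7)| = 14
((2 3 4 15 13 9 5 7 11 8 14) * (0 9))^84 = (15) = [0, 1, 2, 3, 4, 5, 6, 7, 8, 9, 10, 11, 12, 13, 14, 15]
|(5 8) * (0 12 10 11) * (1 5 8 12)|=|(0 1 5 12 10 11)|=6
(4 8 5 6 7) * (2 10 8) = (2 10 8 5 6 7 4) = [0, 1, 10, 3, 2, 6, 7, 4, 5, 9, 8]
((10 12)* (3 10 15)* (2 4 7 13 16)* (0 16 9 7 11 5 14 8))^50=(0 2 11 14)(3 12)(4 5 8 16)(7 9 13)(10 15)=[2, 1, 11, 12, 5, 8, 6, 9, 16, 13, 15, 14, 3, 7, 0, 10, 4]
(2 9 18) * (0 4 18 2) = [4, 1, 9, 3, 18, 5, 6, 7, 8, 2, 10, 11, 12, 13, 14, 15, 16, 17, 0] = (0 4 18)(2 9)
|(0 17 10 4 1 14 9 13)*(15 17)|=|(0 15 17 10 4 1 14 9 13)|=9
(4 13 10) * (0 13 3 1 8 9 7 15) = (0 13 10 4 3 1 8 9 7 15) = [13, 8, 2, 1, 3, 5, 6, 15, 9, 7, 4, 11, 12, 10, 14, 0]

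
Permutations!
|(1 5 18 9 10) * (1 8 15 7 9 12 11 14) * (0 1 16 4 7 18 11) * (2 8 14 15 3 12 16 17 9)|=52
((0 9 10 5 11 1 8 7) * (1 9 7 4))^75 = (0 7)(5 10 9 11) = [7, 1, 2, 3, 4, 10, 6, 0, 8, 11, 9, 5]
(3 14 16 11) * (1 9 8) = (1 9 8)(3 14 16 11) = [0, 9, 2, 14, 4, 5, 6, 7, 1, 8, 10, 3, 12, 13, 16, 15, 11]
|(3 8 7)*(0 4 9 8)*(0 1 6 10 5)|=|(0 4 9 8 7 3 1 6 10 5)|=10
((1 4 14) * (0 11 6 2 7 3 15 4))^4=(0 7 14 6 15)(1 2 4 11 3)=[7, 2, 4, 1, 11, 5, 15, 14, 8, 9, 10, 3, 12, 13, 6, 0]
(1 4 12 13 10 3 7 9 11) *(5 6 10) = (1 4 12 13 5 6 10 3 7 9 11) = [0, 4, 2, 7, 12, 6, 10, 9, 8, 11, 3, 1, 13, 5]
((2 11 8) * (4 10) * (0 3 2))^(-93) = (0 2 8 3 11)(4 10) = [2, 1, 8, 11, 10, 5, 6, 7, 3, 9, 4, 0]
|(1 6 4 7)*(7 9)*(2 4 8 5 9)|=|(1 6 8 5 9 7)(2 4)|=6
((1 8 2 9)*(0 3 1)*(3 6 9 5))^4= (0 6 9)(1 3 5 2 8)= [6, 3, 8, 5, 4, 2, 9, 7, 1, 0]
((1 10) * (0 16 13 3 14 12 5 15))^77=(0 12 13 15 14 16 5 3)(1 10)=[12, 10, 2, 0, 4, 3, 6, 7, 8, 9, 1, 11, 13, 15, 16, 14, 5]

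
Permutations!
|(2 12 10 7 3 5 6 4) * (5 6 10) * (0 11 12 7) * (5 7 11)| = |(0 5 10)(2 11 12 7 3 6 4)| = 21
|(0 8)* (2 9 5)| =|(0 8)(2 9 5)| =6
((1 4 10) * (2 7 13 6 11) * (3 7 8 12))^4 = (1 4 10)(2 7)(3 11)(6 12)(8 13) = [0, 4, 7, 11, 10, 5, 12, 2, 13, 9, 1, 3, 6, 8]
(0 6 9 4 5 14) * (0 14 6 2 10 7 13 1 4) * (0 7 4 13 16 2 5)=(0 5 6 9 7 16 2 10 4)(1 13)=[5, 13, 10, 3, 0, 6, 9, 16, 8, 7, 4, 11, 12, 1, 14, 15, 2]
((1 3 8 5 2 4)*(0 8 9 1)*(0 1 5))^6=(9)=[0, 1, 2, 3, 4, 5, 6, 7, 8, 9]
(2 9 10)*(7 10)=(2 9 7 10)=[0, 1, 9, 3, 4, 5, 6, 10, 8, 7, 2]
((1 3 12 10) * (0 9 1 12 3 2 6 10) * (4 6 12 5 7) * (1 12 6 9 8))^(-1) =(0 12 9 4 7 5 10 6 2 1 8) =[12, 8, 1, 3, 7, 10, 2, 5, 0, 4, 6, 11, 9]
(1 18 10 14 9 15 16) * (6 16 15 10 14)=(1 18 14 9 10 6 16)=[0, 18, 2, 3, 4, 5, 16, 7, 8, 10, 6, 11, 12, 13, 9, 15, 1, 17, 14]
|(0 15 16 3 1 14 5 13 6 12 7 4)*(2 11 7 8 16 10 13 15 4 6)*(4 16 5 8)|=|(0 16 3 1 14 8 5 15 10 13 2 11 7 6 12 4)|=16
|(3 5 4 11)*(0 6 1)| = |(0 6 1)(3 5 4 11)| = 12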